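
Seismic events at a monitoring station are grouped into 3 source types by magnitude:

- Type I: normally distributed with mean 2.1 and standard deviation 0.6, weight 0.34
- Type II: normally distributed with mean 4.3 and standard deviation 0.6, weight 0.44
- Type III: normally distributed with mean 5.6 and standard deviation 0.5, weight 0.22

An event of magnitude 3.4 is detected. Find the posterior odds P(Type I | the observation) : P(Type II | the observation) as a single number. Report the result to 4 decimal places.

0.2276

Only the two components matter; the odds are (π_i f_i(x)) / (π_j f_j(x)).
Evaluate each component's likelihood at the observed value:
  p_I = (1/(0.6·√(2π)))·exp(−(3.4−2.1)²/(2·0.6²)) = 0.664904·exp(-2.34722) = 0.0635877
  p_II = (1/(0.6·√(2π)))·exp(−(3.4−4.3)²/(2·0.6²)) = 0.664904·exp(-1.12500) = 0.215863
  p_III = (1/(0.5·√(2π)))·exp(−(3.4−5.6)²/(2·0.5²)) = 0.797885·exp(-9.68000) = 4.98849e-05
Odds = (0.34/0.44) × (0.0635877/0.215863) = 0.772727 × 0.294575 ≈ 0.2276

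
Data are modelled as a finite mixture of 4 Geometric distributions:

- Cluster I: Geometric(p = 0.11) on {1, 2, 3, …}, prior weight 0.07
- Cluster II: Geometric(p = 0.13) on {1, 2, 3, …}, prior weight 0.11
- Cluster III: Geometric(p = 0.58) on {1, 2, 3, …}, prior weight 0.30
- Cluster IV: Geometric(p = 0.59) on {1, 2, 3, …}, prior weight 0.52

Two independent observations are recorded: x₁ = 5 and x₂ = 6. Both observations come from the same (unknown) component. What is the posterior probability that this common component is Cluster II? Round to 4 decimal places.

0.5721

By Bayes' theorem, P(k | x) = P(Z=k) f_k(x) / Σ_j P(Z=j) f_j(x).
Since both observations come from the same component, the likelihood for component k is f_k(x₁)·f_k(x₂).
  p_I = [0.11·(1−0.11)^4 = 0.11·0.627422 = 0.0690165] × [0.0614247] = 0.00423931
  p_II = [0.13·(1−0.13)^4 = 0.13·0.572898 = 0.0744767] × [0.0647947] = 0.0048257
  p_III = [0.58·(1−0.58)^4 = 0.58·0.031117 = 0.0180478] × [0.00758009] = 0.000136804
  p_IV = [0.59·(1−0.59)^4 = 0.59·0.0282576 = 0.016672] × [0.00683552] = 0.000113962
Weight by the priors:
  P(Z=I)·p_I = 0.07 × 0.00423931 = 0.000296752
  P(Z=II)·p_II = 0.11 × 0.0048257 = 0.000530827
  P(Z=III)·p_III = 0.30 × 0.000136804 = 4.10413e-05
  P(Z=IV)·p_IV = 0.52 × 0.000113962 = 5.92601e-05
Marginal: 0.000296752 + 0.000530827 + 4.10413e-05 + 5.92601e-05 = 0.00092788
Responsibility of Cluster II: 0.000530827 / 0.00092788 ≈ 0.5721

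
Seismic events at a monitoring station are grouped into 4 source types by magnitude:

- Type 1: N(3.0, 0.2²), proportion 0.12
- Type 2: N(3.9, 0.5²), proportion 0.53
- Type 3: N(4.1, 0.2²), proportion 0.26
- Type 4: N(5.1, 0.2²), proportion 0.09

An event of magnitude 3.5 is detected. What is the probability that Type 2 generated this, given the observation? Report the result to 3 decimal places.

The responsibility of component k is π_k f_k(x) divided by Σ_j π_j f_j(x).
Component likelihoods at x = 3.5:
  p_1 = 0.0876415
  p_2 = 0.579383
  p_3 = 0.0221592
  p_4 = 2.52614e-14
Weight by the priors:
  π_1·p_1 = 0.12 × 0.0876415 = 0.010517
  π_2·p_2 = 0.53 × 0.579383 = 0.307073
  π_3·p_3 = 0.26 × 0.0221592 = 0.0057614
  π_4·p_4 = 0.09 × 2.52614e-14 = 2.27352e-15
Sum: 0.010517 + 0.307073 + 0.0057614 + 2.27352e-15 = 0.323351
So the posterior for Type 2 is 0.307073 / 0.323351 ≈ 0.950.

0.950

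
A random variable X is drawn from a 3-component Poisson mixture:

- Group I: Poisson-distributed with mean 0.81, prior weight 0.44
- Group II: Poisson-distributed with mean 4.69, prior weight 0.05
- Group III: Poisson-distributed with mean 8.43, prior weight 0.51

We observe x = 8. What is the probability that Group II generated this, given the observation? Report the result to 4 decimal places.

The responsibility of component k is π_k f_k(x) divided by Σ_j π_j f_j(x).
Evaluate each component's likelihood at the observed value:
  L_I = 2.04447e-06
  L_II = 0.0533361
  L_III = 0.138038
Prior × likelihood for each component:
  π_I·L_I = 0.44 × 2.04447e-06 = 8.99568e-07
  π_II·L_II = 0.05 × 0.0533361 = 0.0026668
  π_III·L_III = 0.51 × 0.138038 = 0.0703992
Denominator: 8.99568e-07 + 0.0026668 + 0.0703992 = 0.0730669
Responsibility of Group II: 0.0026668 / 0.0730669 ≈ 0.0365

0.0365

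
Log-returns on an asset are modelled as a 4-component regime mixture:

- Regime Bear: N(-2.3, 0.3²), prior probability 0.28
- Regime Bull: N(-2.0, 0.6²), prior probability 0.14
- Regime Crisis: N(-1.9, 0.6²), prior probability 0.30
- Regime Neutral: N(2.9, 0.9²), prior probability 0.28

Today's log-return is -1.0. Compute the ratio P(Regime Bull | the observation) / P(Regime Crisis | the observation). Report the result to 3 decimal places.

Posterior odds = (P(Z=i) f_i(x)) / (P(Z=j) f_j(x)); the normalising sum cancels.
Component likelihoods at x = -1.0:
  f_Bear = (1/(0.3·√(2π)))·exp(−(-1.0−-2.3)²/(2·0.3²)) = 1.329808·exp(-9.38889) = 0.000111236
  f_Bull = (1/(0.6·√(2π)))·exp(−(-1.0−-2.0)²/(2·0.6²)) = 0.664904·exp(-1.38889) = 0.165795
  f_Crisis = (1/(0.6·√(2π)))·exp(−(-1.0−-1.9)²/(2·0.6²)) = 0.664904·exp(-1.12500) = 0.215863
  f_Neutral = (1/(0.9·√(2π)))·exp(−(-1.0−2.9)²/(2·0.9²)) = 0.443269·exp(-9.38889) = 3.70787e-05
Odds = (0.14/0.30) × (0.165795/0.215863) = 0.466667 × 0.768059 ≈ 0.358

0.358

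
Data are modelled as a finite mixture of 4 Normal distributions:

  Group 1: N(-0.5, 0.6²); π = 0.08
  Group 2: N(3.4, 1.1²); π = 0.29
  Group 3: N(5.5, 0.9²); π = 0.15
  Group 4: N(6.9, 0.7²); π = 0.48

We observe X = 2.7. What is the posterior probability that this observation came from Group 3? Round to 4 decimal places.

0.0061

Apply Bayes' rule: the posterior for each component is proportional to its prior times its likelihood at x.
Normal densities:
  L_1 = (1/(0.6·√(2π)))·exp(−(2.7−-0.5)²/(2·0.6²)) = 0.664904·exp(-14.22222) = 4.42717e-07
  L_2 = (1/(1.1·√(2π)))·exp(−(2.7−3.4)²/(2·1.1²)) = 0.362675·exp(-0.20248) = 0.296198
  L_3 = (1/(0.9·√(2π)))·exp(−(2.7−5.5)²/(2·0.9²)) = 0.443269·exp(-4.83951) = 0.00350668
  L_4 = (1/(0.7·√(2π)))·exp(−(2.7−6.9)²/(2·0.7²)) = 0.569918·exp(-18.00000) = 8.67983e-09
Weight by the priors:
  P(Z=1)·L_1 = 0.08 × 4.42717e-07 = 3.54174e-08
  P(Z=2)·L_2 = 0.29 × 0.296198 = 0.0858973
  P(Z=3)·L_3 = 0.15 × 0.00350668 = 0.000526003
  P(Z=4)·L_4 = 0.48 × 8.67983e-09 = 4.16632e-09
Sum: 3.54174e-08 + 0.0858973 + 0.000526003 + 4.16632e-09 = 0.0864234
Responsibility of Group 3: 0.000526003 / 0.0864234 ≈ 0.0061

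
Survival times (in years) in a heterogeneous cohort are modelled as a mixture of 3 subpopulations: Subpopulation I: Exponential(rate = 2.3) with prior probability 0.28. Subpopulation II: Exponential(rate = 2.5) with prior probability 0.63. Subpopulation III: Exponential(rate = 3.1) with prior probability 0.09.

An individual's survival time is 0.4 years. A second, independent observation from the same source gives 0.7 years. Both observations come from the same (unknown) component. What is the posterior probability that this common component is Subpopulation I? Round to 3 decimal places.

The responsibility of component k is w_k f_k(x) divided by Σ_j w_j f_j(x).
Since both observations come from the same component, the likelihood for component k is f_k(x₁)·f_k(x₂).
  p_I = [2.3·e^(−2.3·0.4) = 2.3·e^(−0.9200) = 0.916594] × [0.459742] = 0.421396
  p_II = [2.5·e^(−2.5·0.4) = 2.5·e^(−1.0000) = 0.919699] × [0.434435] = 0.399549
  p_III = [3.1·e^(−3.1·0.4) = 3.1·e^(−1.2400) = 0.897091] × [0.353951] = 0.317526
Weight by the priors:
  w_I·p_I = 0.28 × 0.421396 = 0.117991
  w_II·p_II = 0.63 × 0.399549 = 0.251716
  w_III·p_III = 0.09 × 0.317526 = 0.0285773
Marginal: 0.117991 + 0.251716 + 0.0285773 = 0.398284
So the posterior for Subpopulation I is 0.117991 / 0.398284 ≈ 0.296.

0.296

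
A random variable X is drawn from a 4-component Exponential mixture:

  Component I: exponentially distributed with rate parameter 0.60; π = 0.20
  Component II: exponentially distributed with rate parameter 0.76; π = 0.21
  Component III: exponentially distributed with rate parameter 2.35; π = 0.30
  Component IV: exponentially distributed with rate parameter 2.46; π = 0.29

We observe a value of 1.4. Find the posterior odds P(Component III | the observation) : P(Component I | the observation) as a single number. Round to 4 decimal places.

0.5070

Posterior odds = (π_i f_i(x)) / (π_j f_j(x)); the normalising sum cancels.
Exponential densities:
  f_I = 0.60·e^(−0.60·1.4) = 0.60·e^(−0.8400) = 0.259026
  f_II = 0.76·e^(−0.76·1.4) = 0.76·e^(−1.0640) = 0.262255
  f_III = 2.35·e^(−2.35·1.4) = 2.35·e^(−3.2900) = 0.0875465
  f_IV = 2.46·e^(−2.46·1.4) = 2.46·e^(−3.4440) = 0.0785642
Odds = (0.30/0.20) × (0.0875465/0.259026) = 1.5 × 0.337983 ≈ 0.5070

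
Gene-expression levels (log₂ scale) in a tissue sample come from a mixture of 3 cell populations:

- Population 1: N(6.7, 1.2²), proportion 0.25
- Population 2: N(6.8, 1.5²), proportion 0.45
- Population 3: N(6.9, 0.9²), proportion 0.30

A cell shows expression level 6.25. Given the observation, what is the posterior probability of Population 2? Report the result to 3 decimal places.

0.383

By Bayes' theorem, P(k | x) = w_k f_k(x) / Σ_j w_j f_j(x).
Normal densities:
  p_1 = (1/(1.2·√(2π)))·exp(−(6.25−6.7)²/(2·1.2²)) = 0.332452·exp(-0.07031) = 0.309879
  p_2 = (1/(1.5·√(2π)))·exp(−(6.25−6.8)²/(2·1.5²)) = 0.265962·exp(-0.06722) = 0.248671
  p_3 = (1/(0.9·√(2π)))·exp(−(6.25−6.9)²/(2·0.9²)) = 0.443269·exp(-0.26080) = 0.341509
Weight by the priors:
  w_1·p_1 = 0.25 × 0.309879 = 0.0774698
  w_2·p_2 = 0.45 × 0.248671 = 0.111902
  w_3·p_3 = 0.30 × 0.341509 = 0.102453
Marginal: 0.0774698 + 0.111902 + 0.102453 = 0.291824
P(Population 2 | data) = 0.111902 / 0.291824 ≈ 0.383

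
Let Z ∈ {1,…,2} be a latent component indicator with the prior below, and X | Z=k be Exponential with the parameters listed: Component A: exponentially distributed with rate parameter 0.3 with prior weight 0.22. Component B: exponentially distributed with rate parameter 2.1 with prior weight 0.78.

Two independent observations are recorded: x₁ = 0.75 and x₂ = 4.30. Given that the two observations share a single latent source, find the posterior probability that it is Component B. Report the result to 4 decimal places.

0.0192

Apply Bayes' rule: the posterior for each component is proportional to its prior times its likelihood at x.
Since both observations come from the same component, the likelihood for component k is f_k(x₁)·f_k(x₂).
  L_A = [0.239555] × [0.0825812] = 0.0197827
  L_B = [0.434716] × [0.000251501] = 0.000109332
Weight by the priors:
  π_A·L_A = 0.22 × 0.0197827 = 0.0043522
  π_B·L_B = 0.78 × 0.000109332 = 8.52786e-05
Normaliser: 0.0043522 + 8.52786e-05 = 0.00443748
P(Component B | data) ≈ 0.0192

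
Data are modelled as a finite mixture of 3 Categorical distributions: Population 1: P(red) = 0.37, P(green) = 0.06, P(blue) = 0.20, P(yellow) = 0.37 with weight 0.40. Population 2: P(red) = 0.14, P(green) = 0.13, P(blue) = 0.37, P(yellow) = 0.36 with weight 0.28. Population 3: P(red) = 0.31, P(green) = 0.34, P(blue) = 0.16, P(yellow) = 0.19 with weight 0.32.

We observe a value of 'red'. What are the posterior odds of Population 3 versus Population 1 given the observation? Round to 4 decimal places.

Posterior odds = (w_i f_i(x)) / (w_j f_j(x)); the normalising sum cancels.
Evaluate each component's likelihood at the observed value:
  f_1 = P(red | comp) = 0.37
  f_2 = P(red | comp) = 0.14
  f_3 = P(red | comp) = 0.31
Odds = (0.32/0.40) × (0.31/0.37) = 0.8 × 0.837838 ≈ 0.6703

0.6703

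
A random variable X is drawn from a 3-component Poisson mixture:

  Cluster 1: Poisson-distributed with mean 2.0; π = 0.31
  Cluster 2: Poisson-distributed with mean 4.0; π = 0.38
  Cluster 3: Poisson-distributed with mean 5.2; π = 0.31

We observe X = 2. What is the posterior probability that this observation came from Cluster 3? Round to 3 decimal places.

By Bayes' theorem, P(k | x) = π_k f_k(x) / Σ_j π_j f_j(x).
Component likelihoods at x = 2:
  L_1 = e^(−2.0)·2.0^2/2! = 0.270671
  L_2 = e^(−4.0)·4.0^2/2! = 0.146525
  L_3 = e^(−5.2)·5.2^2/2! = 0.074584
Unnormalised posteriors:
  π_1·L_1 = 0.31 × 0.270671 = 0.0839079
  π_2·L_2 = 0.38 × 0.146525 = 0.0556795
  π_3·L_3 = 0.31 × 0.074584 = 0.023121
Sum: 0.0839079 + 0.0556795 + 0.023121 = 0.162708
P(Cluster 3 | 2) = 0.023121 / 0.162708 ≈ 0.142

0.142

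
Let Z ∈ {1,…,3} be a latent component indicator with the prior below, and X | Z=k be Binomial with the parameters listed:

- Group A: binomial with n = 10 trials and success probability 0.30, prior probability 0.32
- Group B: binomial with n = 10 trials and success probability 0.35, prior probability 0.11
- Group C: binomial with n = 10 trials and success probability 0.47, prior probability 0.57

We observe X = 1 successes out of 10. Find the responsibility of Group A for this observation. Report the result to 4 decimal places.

0.6973

The responsibility of component k is π_k f_k(x) divided by Σ_j π_j f_j(x).
Evaluate each component's likelihood at the observed value:
  L_A = 0.121061
  L_B = 0.0724917
  L_C = 0.0155089
Prior × likelihood for each component:
  π_A·L_A = 0.32 × 0.121061 = 0.0387395
  π_B·L_B = 0.11 × 0.0724917 = 0.00797409
  π_C·L_C = 0.57 × 0.0155089 = 0.00884007
Sum: 0.0387395 + 0.00797409 + 0.00884007 = 0.0555536
So the posterior for Group A is 0.0387395 / 0.0555536 ≈ 0.6973.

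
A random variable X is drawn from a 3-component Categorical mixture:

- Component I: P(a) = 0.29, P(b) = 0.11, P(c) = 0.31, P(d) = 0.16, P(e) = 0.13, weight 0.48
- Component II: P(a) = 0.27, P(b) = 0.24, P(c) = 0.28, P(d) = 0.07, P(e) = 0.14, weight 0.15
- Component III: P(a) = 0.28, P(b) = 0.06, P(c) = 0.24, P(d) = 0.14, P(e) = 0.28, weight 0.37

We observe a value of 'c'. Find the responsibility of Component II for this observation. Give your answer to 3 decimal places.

0.150

By Bayes' theorem, P(k | x) = π_k f_k(x) / Σ_j π_j f_j(x).
Categorical probabilities:
  f_I = P(c | comp) = 0.31
  f_II = P(c | comp) = 0.28
  f_III = P(c | comp) = 0.24
Unnormalised posteriors:
  π_I·f_I = 0.48 × 0.31 = 0.1488
  π_II·f_II = 0.15 × 0.28 = 0.042
  π_III·f_III = 0.37 × 0.24 = 0.0888
Sum: 0.1488 + 0.042 + 0.0888 = 0.2796
P(Component II | data) = 0.042 / 0.2796 ≈ 0.150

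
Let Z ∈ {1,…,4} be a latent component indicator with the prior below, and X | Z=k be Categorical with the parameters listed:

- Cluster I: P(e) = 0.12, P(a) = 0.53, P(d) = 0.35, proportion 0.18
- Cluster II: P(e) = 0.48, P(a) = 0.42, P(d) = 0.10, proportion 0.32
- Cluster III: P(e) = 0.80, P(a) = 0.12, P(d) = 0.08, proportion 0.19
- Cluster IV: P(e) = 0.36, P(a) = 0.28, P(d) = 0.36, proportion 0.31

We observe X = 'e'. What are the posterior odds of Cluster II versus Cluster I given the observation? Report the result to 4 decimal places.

7.1111

Posterior odds = (π_i f_i(x)) / (π_j f_j(x)); the normalising sum cancels.
Categorical probabilities:
  f_I = P(e | comp) = 0.12
  f_II = P(e | comp) = 0.48
  f_III = P(e | comp) = 0.80
  f_IV = P(e | comp) = 0.36
Odds = (0.32/0.18) × (0.48/0.12) = 1.77778 × 4 ≈ 7.1111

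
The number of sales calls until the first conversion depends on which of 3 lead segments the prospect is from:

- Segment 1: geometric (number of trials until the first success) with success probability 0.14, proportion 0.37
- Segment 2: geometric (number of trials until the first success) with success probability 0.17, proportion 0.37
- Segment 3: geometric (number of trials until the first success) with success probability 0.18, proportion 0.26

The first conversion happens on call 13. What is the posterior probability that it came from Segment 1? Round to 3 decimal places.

Apply Bayes' rule: the posterior for each component is proportional to its prior times its likelihood at x.
Component likelihoods at x = 13:
  f_1 = 0.0229145
  f_2 = 0.0181713
  f_3 = 0.0166356
Weight by the priors:
  π_1·f_1 = 0.37 × 0.0229145 = 0.00847835
  π_2·f_2 = 0.37 × 0.0181713 = 0.00672338
  π_3·f_3 = 0.26 × 0.0166356 = 0.00432526
Marginal: 0.00847835 + 0.00672338 + 0.00432526 = 0.019527
So the posterior for Segment 1 is 0.00847835 / 0.019527 ≈ 0.434.

0.434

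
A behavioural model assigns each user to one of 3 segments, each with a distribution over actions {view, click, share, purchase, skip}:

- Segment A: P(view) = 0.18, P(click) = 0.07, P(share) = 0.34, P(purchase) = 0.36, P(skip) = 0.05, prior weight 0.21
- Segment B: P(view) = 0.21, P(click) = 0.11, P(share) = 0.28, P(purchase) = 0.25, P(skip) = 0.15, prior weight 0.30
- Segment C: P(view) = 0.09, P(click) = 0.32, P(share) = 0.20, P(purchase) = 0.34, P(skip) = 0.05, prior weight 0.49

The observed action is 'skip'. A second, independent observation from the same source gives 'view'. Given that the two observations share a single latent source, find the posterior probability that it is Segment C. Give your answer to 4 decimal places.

0.1628

Posterior ∝ prior × likelihood, so P(k | x) ∝ w_k f_k(x); normalise over all components.
Since both observations come from the same component, the likelihood for component k is f_k(x₁)·f_k(x₂).
  f_A = [P(skip | comp) = 0.05] × [0.18] = 0.009
  f_B = [P(skip | comp) = 0.15] × [0.21] = 0.0315
  f_C = [P(skip | comp) = 0.05] × [0.09] = 0.0045
Weight by the priors:
  w_A·f_A = 0.21 × 0.009 = 0.00189
  w_B·f_B = 0.30 × 0.0315 = 0.00945
  w_C·f_C = 0.49 × 0.0045 = 0.002205
Sum: 0.00189 + 0.00945 + 0.002205 = 0.013545
P(Segment C | x₁, x₂) = 0.002205 / 0.013545 ≈ 0.1628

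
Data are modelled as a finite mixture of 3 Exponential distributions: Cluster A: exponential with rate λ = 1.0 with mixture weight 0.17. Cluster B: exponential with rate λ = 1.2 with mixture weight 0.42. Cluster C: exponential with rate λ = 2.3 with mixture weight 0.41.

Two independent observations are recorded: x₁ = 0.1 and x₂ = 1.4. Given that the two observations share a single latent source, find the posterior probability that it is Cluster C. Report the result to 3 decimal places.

By Bayes' theorem, P(k | x) = π_k f_k(x) / Σ_j π_j f_j(x).
Since both observations come from the same component, the likelihood for component k is f_k(x₁)·f_k(x₂).
  L_A = [1.0·e^(−1.0·0.1) = 1.0·e^(−0.1000) = 0.904837] × [0.246597] = 0.22313
  L_B = [1.2·e^(−1.2·0.1) = 1.2·e^(−0.1200) = 1.0643] × [0.223649] = 0.23803
  L_C = [2.3·e^(−2.3·0.1) = 2.3·e^(−0.2300) = 1.82743] × [0.0918966] = 0.167934
Weight by the priors:
  π_A·L_A = 0.17 × 0.22313 = 0.0379321
  π_B·L_B = 0.42 × 0.23803 = 0.0999728
  π_C·L_C = 0.41 × 0.167934 = 0.0688531
Marginal: 0.0379321 + 0.0999728 + 0.0688531 = 0.206758
So the posterior for Cluster C is 0.0688531 / 0.206758 ≈ 0.333.

0.333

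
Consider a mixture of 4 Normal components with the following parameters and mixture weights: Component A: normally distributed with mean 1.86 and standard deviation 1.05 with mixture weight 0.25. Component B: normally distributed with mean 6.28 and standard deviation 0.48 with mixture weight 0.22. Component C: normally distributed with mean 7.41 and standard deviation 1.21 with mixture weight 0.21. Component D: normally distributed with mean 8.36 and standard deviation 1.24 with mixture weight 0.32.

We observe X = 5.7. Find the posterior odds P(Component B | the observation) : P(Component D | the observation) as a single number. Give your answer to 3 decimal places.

8.544

The posterior odds equal the prior odds times the likelihood ratio: (π_i/π_j)·(f_i(x)/f_j(x)).
Component likelihoods at x = 5.7:
  p_A = (1/(1.05·√(2π)))·exp(−(5.7−1.86)²/(2·1.05²)) = 0.379945·exp(-6.68735) = 0.000473634
  p_B = (1/(0.48·√(2π)))·exp(−(5.7−6.28)²/(2·0.48²)) = 0.831130·exp(-0.73003) = 0.400515
  p_C = (1/(1.21·√(2π)))·exp(−(5.7−7.41)²/(2·1.21²)) = 0.329704·exp(-0.99860) = 0.121461
  p_D = (1/(1.24·√(2π)))·exp(−(5.7−8.36)²/(2·1.24²)) = 0.321728·exp(-2.30086) = 0.0322284
Posterior odds = (π_B·p_B) / (π_D·p_D) = (0.22·0.400515) / (0.32·0.0322284) = 0.0881133 / 0.0103131 ≈ 8.544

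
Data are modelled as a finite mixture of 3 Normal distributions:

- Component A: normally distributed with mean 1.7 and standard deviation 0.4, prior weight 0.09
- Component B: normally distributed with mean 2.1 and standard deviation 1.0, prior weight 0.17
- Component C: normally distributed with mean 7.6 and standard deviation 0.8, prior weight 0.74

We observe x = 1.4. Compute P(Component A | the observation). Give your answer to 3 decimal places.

0.561

P(component k | x) = π_k·f_k(x) / marginal(x), where marginal(x) = Σ_j π_j·f_j(x).
Normal densities:
  f_A = 0.752844
  f_B = 0.312254
  f_C = 4.52287e-14
Weight by the priors:
  π_A·f_A = 0.09 × 0.752844 = 0.0677559
  π_B·f_B = 0.17 × 0.312254 = 0.0530832
  π_C·f_C = 0.74 × 4.52287e-14 = 3.34692e-14
Evidence: 0.0677559 + 0.0530832 + 3.34692e-14 = 0.120839
So the posterior for Component A is 0.0677559 / 0.120839 ≈ 0.561.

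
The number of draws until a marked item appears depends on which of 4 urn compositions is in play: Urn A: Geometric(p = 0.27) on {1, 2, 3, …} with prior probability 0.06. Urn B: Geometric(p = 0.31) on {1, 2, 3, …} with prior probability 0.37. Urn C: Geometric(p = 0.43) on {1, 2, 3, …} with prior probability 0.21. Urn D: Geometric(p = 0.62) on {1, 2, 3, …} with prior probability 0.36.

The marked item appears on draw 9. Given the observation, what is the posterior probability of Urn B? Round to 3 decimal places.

0.710

Apply Bayes' rule: the posterior for each component is proportional to its prior times its likelihood at x.
Component likelihoods at x = 9:
  p_A = 0.0217744
  p_B = 0.0159277
  p_C = 0.00479145
  p_D = 0.000269563
Prior × likelihood for each component:
  P(Z=A)·p_A = 0.06 × 0.0217744 = 0.00130647
  P(Z=B)·p_B = 0.37 × 0.0159277 = 0.00589327
  P(Z=C)·p_C = 0.21 × 0.00479145 = 0.00100621
  P(Z=D)·p_D = 0.36 × 0.000269563 = 9.70427e-05
Normaliser: 0.00130647 + 0.00589327 + 0.00100621 + 9.70427e-05 = 0.00830298
Responsibility of Urn B: 0.00589327 / 0.00830298 ≈ 0.710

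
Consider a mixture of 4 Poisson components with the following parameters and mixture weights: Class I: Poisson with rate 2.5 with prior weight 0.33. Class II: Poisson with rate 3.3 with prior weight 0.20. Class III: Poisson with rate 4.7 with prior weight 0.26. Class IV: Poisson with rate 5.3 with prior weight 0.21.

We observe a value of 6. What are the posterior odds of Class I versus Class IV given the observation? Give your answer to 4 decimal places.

Since P(k|x) ∝ π_k f_k(x), the posterior odds are π_i f_i(x) / (π_j f_j(x)).
Poisson probabilities:
  L_I = 0.0278337
  L_II = 0.0661575
  L_III = 0.136167
  L_IV = 0.15366
Posterior odds = (π_I·L_I) / (π_IV·L_IV) = (0.33·0.0278337) / (0.21·0.15366) = 0.00918513 / 0.0322687 ≈ 0.2846

0.2846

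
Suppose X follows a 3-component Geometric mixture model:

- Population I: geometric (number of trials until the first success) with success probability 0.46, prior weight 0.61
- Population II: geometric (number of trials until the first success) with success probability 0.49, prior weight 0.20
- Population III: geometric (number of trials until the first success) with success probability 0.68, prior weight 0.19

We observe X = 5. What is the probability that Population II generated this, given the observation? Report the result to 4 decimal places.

Posterior ∝ prior × likelihood, so P(k | x) ∝ π_k f_k(x); normalise over all components.
Geometric probabilities:
  L_I = 0.46·(1−0.46)^4 = 0.46·0.0850306 = 0.0391141
  L_II = 0.49·(1−0.49)^4 = 0.49·0.067652 = 0.0331495
  L_III = 0.68·(1−0.68)^4 = 0.68·0.0104858 = 0.00713032
Weight by the priors:
  π_I·L_I = 0.61 × 0.0391141 = 0.0238596
  π_II·L_II = 0.20 × 0.0331495 = 0.0066299
  π_III·L_III = 0.19 × 0.00713032 = 0.00135476
Sum: 0.0238596 + 0.0066299 + 0.00135476 = 0.0318442
Responsibility of Population II: 0.0066299 / 0.0318442 ≈ 0.2082

0.2082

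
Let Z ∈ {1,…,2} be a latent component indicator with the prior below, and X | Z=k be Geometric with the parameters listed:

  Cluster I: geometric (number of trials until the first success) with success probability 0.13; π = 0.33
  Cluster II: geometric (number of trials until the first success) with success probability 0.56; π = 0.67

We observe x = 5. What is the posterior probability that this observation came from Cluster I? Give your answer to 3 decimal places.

0.636

P(component k | x) = w_k·f_k(x) / marginal(x), where marginal(x) = Σ_j w_j·f_j(x).
Evaluate each component's likelihood at the observed value:
  p_I = 0.13·(1−0.13)^4 = 0.13·0.572898 = 0.0744767
  p_II = 0.56·(1−0.56)^4 = 0.56·0.037481 = 0.0209893
Prior × likelihood for each component:
  w_I·p_I = 0.33 × 0.0744767 = 0.0245773
  w_II·p_II = 0.67 × 0.0209893 = 0.0140629
Sum: 0.0245773 + 0.0140629 = 0.0386402
So the posterior for Cluster I is 0.0245773 / 0.0386402 ≈ 0.636.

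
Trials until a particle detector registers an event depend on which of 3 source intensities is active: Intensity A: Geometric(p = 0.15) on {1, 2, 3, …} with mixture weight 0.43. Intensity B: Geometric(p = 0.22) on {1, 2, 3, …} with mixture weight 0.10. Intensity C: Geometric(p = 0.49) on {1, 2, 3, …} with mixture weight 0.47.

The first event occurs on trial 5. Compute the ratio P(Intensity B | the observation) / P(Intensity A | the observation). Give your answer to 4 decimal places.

The posterior odds equal the prior odds times the likelihood ratio: (π_i/π_j)·(f_i(x)/f_j(x)).
Evaluate each component's likelihood at the observed value:
  p_A = 0.15·(1−0.15)^4 = 0.15·0.522006 = 0.0783009
  p_B = 0.22·(1−0.22)^4 = 0.22·0.370151 = 0.0814331
  p_C = 0.49·(1−0.49)^4 = 0.49·0.067652 = 0.0331495
Odds = (0.10/0.43) × (0.0814331/0.0783009) = 0.232558 × 1.04 ≈ 0.2419

0.2419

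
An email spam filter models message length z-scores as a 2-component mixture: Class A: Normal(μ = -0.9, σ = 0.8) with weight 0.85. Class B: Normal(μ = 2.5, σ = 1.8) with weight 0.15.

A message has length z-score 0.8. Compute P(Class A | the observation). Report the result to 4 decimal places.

By Bayes' theorem, P(k | x) = π_k f_k(x) / Σ_j π_j f_j(x).
Normal densities:
  f_A = (1/(0.8·√(2π)))·exp(−(0.8−-0.9)²/(2·0.8²)) = 0.498678·exp(-2.25781) = 0.0521512
  f_B = (1/(1.8·√(2π)))·exp(−(0.8−2.5)²/(2·1.8²)) = 0.221635·exp(-0.44599) = 0.141889
Prior × likelihood for each component:
  π_A·f_A = 0.85 × 0.0521512 = 0.0443285
  π_B·f_B = 0.15 × 0.141889 = 0.0212833
Sum: 0.0443285 + 0.0212833 = 0.0656118
So the posterior for Class A is 0.0443285 / 0.0656118 ≈ 0.6756.

0.6756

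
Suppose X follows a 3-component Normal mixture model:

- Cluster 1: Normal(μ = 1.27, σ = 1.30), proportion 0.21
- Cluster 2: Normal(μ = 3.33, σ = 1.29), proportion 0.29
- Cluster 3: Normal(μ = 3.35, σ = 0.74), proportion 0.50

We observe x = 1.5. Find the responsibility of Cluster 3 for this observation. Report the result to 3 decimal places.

Posterior ∝ prior × likelihood, so P(k | x) ∝ w_k f_k(x); normalise over all components.
Normal densities:
  p_1 = 0.302113
  p_2 = 0.113064
  p_3 = 0.0236869
Weight by the priors:
  w_1·p_1 = 0.21 × 0.302113 = 0.0634438
  w_2·p_2 = 0.29 × 0.113064 = 0.0327886
  w_3·p_3 = 0.50 × 0.0236869 = 0.0118434
Denominator: 0.0634438 + 0.0327886 + 0.0118434 = 0.108076
P(Cluster 3 | the observation) ≈ 0.110

0.110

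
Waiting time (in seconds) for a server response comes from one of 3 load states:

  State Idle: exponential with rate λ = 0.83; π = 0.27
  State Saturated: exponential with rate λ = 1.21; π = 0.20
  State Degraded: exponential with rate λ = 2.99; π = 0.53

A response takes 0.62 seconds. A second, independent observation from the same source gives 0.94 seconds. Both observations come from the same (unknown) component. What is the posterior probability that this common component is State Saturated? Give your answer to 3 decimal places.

P(component k | x) = w_k·f_k(x) / marginal(x), where marginal(x) = Σ_j w_j·f_j(x).
Since both observations come from the same component, the likelihood for component k is f_k(x₁)·f_k(x₂).
  f_Idle = [0.83·e^(−0.83·0.62) = 0.83·e^(−0.5146) = 0.496124] × [0.380401] = 0.188726
  f_Saturated = [1.21·e^(−1.21·0.62) = 1.21·e^(−0.7502) = 0.571449] × [0.387988] = 0.221716
  f_Degraded = [2.99·e^(−2.99·0.62) = 2.99·e^(−1.8538) = 0.468356] × [0.179905] = 0.0842596
Multiply by the mixture weights:
  w_Idle·f_Idle = 0.27 × 0.188726 = 0.050956
  w_Saturated·f_Saturated = 0.20 × 0.221716 = 0.0443431
  w_Degraded·f_Degraded = 0.53 × 0.0842596 = 0.0446576
Denominator: 0.050956 + 0.0443431 + 0.0446576 = 0.139957
Responsibility of State Saturated: 0.0443431 / 0.139957 ≈ 0.317

0.317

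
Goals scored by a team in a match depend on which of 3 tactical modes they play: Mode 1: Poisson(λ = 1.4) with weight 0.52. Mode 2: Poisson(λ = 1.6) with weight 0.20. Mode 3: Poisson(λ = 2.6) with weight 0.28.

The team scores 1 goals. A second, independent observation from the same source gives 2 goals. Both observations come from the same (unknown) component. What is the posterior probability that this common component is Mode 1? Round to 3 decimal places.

The responsibility of component k is P(Z=k) f_k(x) divided by Σ_j P(Z=j) f_j(x).
Since both observations come from the same component, the likelihood for component k is f_k(x₁)·f_k(x₂).
  f_1 = [e^(−1.4)·1.4^1/1! = 0.345236] × [0.241665] = 0.0834314
  f_2 = [e^(−1.6)·1.6^1/1! = 0.323034] × [0.258428] = 0.083481
  f_3 = [e^(−2.6)·2.6^1/1! = 0.193111] × [0.251045] = 0.0484796
Unnormalised posteriors:
  P(Z=1)·f_1 = 0.52 × 0.0834314 = 0.0433843
  P(Z=2)·f_2 = 0.20 × 0.083481 = 0.0166962
  P(Z=3)·f_3 = 0.28 × 0.0484796 = 0.0135743
Evidence: 0.0433843 + 0.0166962 + 0.0135743 = 0.0736548
P(Mode 1 | data) = 0.0433843 / 0.0736548 ≈ 0.589

0.589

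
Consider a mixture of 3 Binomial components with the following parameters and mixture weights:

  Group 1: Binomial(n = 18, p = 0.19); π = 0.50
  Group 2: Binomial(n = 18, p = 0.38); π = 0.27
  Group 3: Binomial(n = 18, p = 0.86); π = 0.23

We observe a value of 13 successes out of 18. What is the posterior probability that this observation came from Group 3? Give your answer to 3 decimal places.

Posterior ∝ prior × likelihood, so P(k | x) ∝ w_k f_k(x); normalise over all components.
Binomial probabilities:
  f_1 = 1.25632e-06
  f_2 = 0.00270411
  f_3 = 0.0648634
Multiply by the mixture weights:
  w_1·f_1 = 0.50 × 1.25632e-06 = 6.28162e-07
  w_2·f_2 = 0.27 × 0.00270411 = 0.00073011
  w_3·f_3 = 0.23 × 0.0648634 = 0.0149186
Sum: 6.28162e-07 + 0.00073011 + 0.0149186 = 0.0156493
P(Group 3 | x) = 0.0149186 / 0.0156493 ≈ 0.953

0.953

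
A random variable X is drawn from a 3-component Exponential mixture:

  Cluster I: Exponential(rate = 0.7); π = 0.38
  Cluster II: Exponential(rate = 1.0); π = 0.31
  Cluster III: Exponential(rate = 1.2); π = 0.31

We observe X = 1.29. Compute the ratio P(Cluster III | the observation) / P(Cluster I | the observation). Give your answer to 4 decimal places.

Since P(k|x) ∝ w_k f_k(x), the posterior odds are w_i f_i(x) / (w_j f_j(x)).
Exponential densities:
  p_I = 0.283746
  p_II = 0.275271
  p_III = 0.255207
Posterior odds = (w_III·p_III) / (w_I·p_I) = (0.31·0.255207) / (0.38·0.283746) = 0.0791143 / 0.107824 ≈ 0.7337

0.7337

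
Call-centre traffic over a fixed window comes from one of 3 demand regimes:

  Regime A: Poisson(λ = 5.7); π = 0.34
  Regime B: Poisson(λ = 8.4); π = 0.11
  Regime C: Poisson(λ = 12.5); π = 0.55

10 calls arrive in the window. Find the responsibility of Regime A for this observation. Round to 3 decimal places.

Posterior ∝ prior × likelihood, so P(k | x) ∝ w_k f_k(x); normalise over all components.
Evaluate each component's likelihood at the observed value:
  L_A = e^(−5.7)·5.7^10/10! = 0.0333816
  L_B = e^(−8.4)·8.4^10/10! = 0.108382
  L_C = e^(−12.5)·12.5^10/10! = 0.0956436
Unnormalised posteriors:
  w_A·L_A = 0.34 × 0.0333816 = 0.0113497
  w_B·L_B = 0.11 × 0.108382 = 0.011922
  w_C·L_C = 0.55 × 0.0956436 = 0.052604
Evidence: 0.0113497 + 0.011922 + 0.052604 = 0.0758757
So the posterior for Regime A is 0.0113497 / 0.0758757 ≈ 0.150.

0.150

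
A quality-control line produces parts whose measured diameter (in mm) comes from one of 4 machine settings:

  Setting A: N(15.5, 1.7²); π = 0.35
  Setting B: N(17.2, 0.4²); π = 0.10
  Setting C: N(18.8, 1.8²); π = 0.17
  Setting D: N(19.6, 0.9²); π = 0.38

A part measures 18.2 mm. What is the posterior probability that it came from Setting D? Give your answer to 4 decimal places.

0.4425

The responsibility of component k is π_k f_k(x) divided by Σ_j π_j f_j(x).
Component likelihoods at x = 18.2 mm:
  f_A = (1/(1.7·√(2π)))·exp(−(18.2−15.5)²/(2·1.7²)) = 0.234672·exp(-1.26125) = 0.0664828
  f_B = (1/(0.4·√(2π)))·exp(−(18.2−17.2)²/(2·0.4²)) = 0.997356·exp(-3.12500) = 0.0438208
  f_C = (1/(1.8·√(2π)))·exp(−(18.2−18.8)²/(2·1.8²)) = 0.221635·exp(-0.05556) = 0.209657
  f_D = (1/(0.9·√(2π)))·exp(−(18.2−19.6)²/(2·0.9²)) = 0.443269·exp(-1.20988) = 0.132198
Prior × likelihood for each component:
  π_A·f_A = 0.35 × 0.0664828 = 0.023269
  π_B·f_B = 0.10 × 0.0438208 = 0.00438208
  π_C·f_C = 0.17 × 0.209657 = 0.0356417
  π_D·f_D = 0.38 × 0.132198 = 0.0502352
Evidence: 0.023269 + 0.00438208 + 0.0356417 + 0.0502352 = 0.113528
P(Setting D | x) ≈ 0.4425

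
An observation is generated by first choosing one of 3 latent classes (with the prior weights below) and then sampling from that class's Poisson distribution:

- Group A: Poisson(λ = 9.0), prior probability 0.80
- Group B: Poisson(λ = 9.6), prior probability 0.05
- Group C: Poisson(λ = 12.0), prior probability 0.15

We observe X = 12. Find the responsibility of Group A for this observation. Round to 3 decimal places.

0.730

P(component k | x) = w_k·f_k(x) / marginal(x), where marginal(x) = Σ_j w_j·f_j(x).
Poisson probabilities:
  f_A = 0.072765
  f_B = 0.0866345
  f_C = 0.114368
Prior × likelihood for each component:
  w_A·f_A = 0.80 × 0.072765 = 0.058212
  w_B·f_B = 0.05 × 0.0866345 = 0.00433172
  w_C·f_C = 0.15 × 0.114368 = 0.0171552
Denominator: 0.058212 + 0.00433172 + 0.0171552 = 0.0796989
So the posterior for Group A is 0.058212 / 0.0796989 ≈ 0.730.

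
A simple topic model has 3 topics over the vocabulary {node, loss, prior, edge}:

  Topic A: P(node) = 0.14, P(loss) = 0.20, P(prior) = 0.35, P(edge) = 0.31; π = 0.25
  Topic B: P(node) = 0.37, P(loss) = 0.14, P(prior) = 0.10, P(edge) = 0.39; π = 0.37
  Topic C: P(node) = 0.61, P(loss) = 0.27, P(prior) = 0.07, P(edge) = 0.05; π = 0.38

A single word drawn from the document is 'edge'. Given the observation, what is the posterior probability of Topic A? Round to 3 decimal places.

0.322

By Bayes' theorem, P(k | x) = w_k f_k(x) / Σ_j w_j f_j(x).
Component likelihoods at x = 'edge':
  p_A = P(edge | comp) = 0.31
  p_B = P(edge | comp) = 0.39
  p_C = P(edge | comp) = 0.05
Unnormalised posteriors:
  w_A·p_A = 0.25 × 0.31 = 0.0775
  w_B·p_B = 0.37 × 0.39 = 0.1443
  w_C·p_C = 0.38 × 0.05 = 0.019
Evidence: 0.0775 + 0.1443 + 0.019 = 0.2408
Responsibility of Topic A: 0.0775 / 0.2408 ≈ 0.322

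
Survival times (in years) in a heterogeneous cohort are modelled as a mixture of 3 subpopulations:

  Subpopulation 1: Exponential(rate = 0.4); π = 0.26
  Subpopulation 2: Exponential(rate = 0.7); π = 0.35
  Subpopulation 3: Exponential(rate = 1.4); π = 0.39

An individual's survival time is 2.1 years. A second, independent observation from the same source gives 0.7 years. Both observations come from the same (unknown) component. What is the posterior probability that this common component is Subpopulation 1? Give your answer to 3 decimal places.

0.257

The responsibility of component k is π_k f_k(x) divided by Σ_j π_j f_j(x).
Since both observations come from the same component, the likelihood for component k is f_k(x₁)·f_k(x₂).
  L_1 = [0.4·e^(−0.4·2.1) = 0.4·e^(−0.8400) = 0.172684] × [0.302313] = 0.0522048
  L_2 = [0.7·e^(−0.7·2.1) = 0.7·e^(−1.4700) = 0.160948] × [0.428838] = 0.0690206
  L_3 = [1.4·e^(−1.4·2.1) = 1.4·e^(−2.9400) = 0.074012] × [0.525436] = 0.0388885
Weight by the priors:
  π_1·L_1 = 0.26 × 0.0522048 = 0.0135732
  π_2·L_2 = 0.35 × 0.0690206 = 0.0241572
  π_3·L_3 = 0.39 × 0.0388885 = 0.0151665
Sum: 0.0135732 + 0.0241572 + 0.0151665 = 0.052897
So the posterior for Subpopulation 1 is 0.0135732 / 0.052897 ≈ 0.257.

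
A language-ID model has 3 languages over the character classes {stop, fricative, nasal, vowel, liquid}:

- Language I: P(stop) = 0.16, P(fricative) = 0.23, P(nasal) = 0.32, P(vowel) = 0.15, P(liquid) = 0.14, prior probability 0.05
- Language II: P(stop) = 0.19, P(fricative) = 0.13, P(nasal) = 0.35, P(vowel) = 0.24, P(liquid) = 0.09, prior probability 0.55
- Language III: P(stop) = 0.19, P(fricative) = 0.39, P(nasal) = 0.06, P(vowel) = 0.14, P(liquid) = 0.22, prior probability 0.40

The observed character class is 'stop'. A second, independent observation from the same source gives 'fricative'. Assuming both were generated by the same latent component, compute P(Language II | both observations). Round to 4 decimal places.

Posterior ∝ prior × likelihood, so P(k | x) ∝ π_k f_k(x); normalise over all components.
Since both observations come from the same component, the likelihood for component k is f_k(x₁)·f_k(x₂).
  p_I = [0.16] × [0.23] = 0.0368
  p_II = [0.19] × [0.13] = 0.0247
  p_III = [0.19] × [0.39] = 0.0741
Unnormalised posteriors:
  π_I·p_I = 0.05 × 0.0368 = 0.00184
  π_II·p_II = 0.55 × 0.0247 = 0.013585
  π_III·p_III = 0.40 × 0.0741 = 0.02964
Evidence: 0.00184 + 0.013585 + 0.02964 = 0.045065
So the posterior for Language II is 0.013585 / 0.045065 ≈ 0.3015.

0.3015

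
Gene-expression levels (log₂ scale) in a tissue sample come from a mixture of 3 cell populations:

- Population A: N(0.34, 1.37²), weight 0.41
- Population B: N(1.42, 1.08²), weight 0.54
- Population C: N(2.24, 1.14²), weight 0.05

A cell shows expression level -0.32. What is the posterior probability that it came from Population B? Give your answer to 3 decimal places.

Apply Bayes' rule: the posterior for each component is proportional to its prior times its likelihood at x.
Normal densities:
  L_A = 0.259294
  L_B = 0.100889
  L_C = 0.0281176
Weight by the priors:
  P(Z=A)·L_A = 0.41 × 0.259294 = 0.106311
  P(Z=B)·L_B = 0.54 × 0.100889 = 0.0544798
  P(Z=C)·L_C = 0.05 × 0.0281176 = 0.00140588
Denominator: 0.106311 + 0.0544798 + 0.00140588 = 0.162196
P(Population B | data) ≈ 0.336

0.336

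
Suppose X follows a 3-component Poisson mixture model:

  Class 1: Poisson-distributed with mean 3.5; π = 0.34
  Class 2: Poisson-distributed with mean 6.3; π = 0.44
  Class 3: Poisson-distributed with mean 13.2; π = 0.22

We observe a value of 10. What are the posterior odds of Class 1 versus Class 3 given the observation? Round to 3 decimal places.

The posterior odds equal the prior odds times the likelihood ratio: (π_i/π_j)·(f_i(x)/f_j(x)).
Poisson probabilities:
  f_1 = 0.00229555
  f_2 = 0.0498411
  f_3 = 0.081901
Posterior odds = (π_1·f_1) / (π_3·f_3) = (0.34·0.00229555) / (0.22·0.081901) = 0.000780487 / 0.0180182 ≈ 0.043

0.043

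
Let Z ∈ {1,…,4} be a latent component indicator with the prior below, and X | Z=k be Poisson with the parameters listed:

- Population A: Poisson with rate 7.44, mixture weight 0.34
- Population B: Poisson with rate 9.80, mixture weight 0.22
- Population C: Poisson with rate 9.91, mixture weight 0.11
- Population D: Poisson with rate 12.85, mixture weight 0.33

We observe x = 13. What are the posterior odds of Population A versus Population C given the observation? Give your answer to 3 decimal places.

Since P(k|x) ∝ w_k f_k(x), the posterior odds are w_i f_i(x) / (w_j f_j(x)).
Component likelihoods at x = 13:
  p_A = e^(−7.44)·7.44^13/13! = 0.0201844
  p_B = e^(−9.80)·9.80^13/13! = 0.0684814
  p_C = e^(−9.91)·9.91^13/13! = 0.0709282
  p_D = e^(−12.85)·12.85^13/13! = 0.109844
0.00686271 / 0.0078021 ≈ 0.880

0.880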